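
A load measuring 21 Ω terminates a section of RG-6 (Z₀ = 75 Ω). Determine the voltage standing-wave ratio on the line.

VSWR ≈ 3.57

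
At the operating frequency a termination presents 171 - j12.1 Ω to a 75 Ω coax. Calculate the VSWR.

Γ = (Z_L − Z_0)/(Z_L + Z_0) = (96 − j12.1)/(246 − j12.1)
|Γ| = 96.8/246 = 0.393
VSWR = (1 + |Γ|)/(1 − |Γ|) = 1.39/0.607

VSWR ≈ 2.29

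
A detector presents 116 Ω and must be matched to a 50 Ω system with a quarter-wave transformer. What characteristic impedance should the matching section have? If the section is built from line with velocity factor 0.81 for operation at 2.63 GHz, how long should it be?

Z_qwt ≈ 76.2 Ω; length ≈ 2.31 cm

Z_qwt = √(Z_0·R_L) = √(50 × 116) = √5800
λ = 0.81·c/f = 0.0924 m, so l = λ/4 = 0.0231 m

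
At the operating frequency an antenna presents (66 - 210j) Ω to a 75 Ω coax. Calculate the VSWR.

VSWR ≈ 10.8

Γ = (Z_L − Z_0)/(Z_L + Z_0) = (-9 − j210)/(141 − j210)
|Γ| = 210/253 = 0.831
VSWR = (1 + |Γ|)/(1 − |Γ|) = 1.83/0.169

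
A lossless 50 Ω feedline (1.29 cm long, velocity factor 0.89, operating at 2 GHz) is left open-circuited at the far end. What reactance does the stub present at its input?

λ = v/f = 0.89·c / 2 GHz = 0.134 m
βl = 2π·l/λ = 2π × 0.0966 = 34.8°
tan(βl) = 0.695
For an open-circuited stub, Z_in = −jZ_0·cot(βl) = −jZ_0/tan(βl)

X_in ≈ -72 Ω (capacitive)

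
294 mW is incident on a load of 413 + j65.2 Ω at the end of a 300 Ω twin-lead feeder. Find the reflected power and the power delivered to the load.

|Γ| = |(113 + j65.2)/(713 + j65.2)| = 0.182
|Γ|² = 0.0332
P_refl = |Γ|²·P_inc = 9.76 mW, P_del = (1 − |Γ|²)·P_inc = 284 mW

P_reflected ≈ 9.76 mW; P_delivered ≈ 284 mW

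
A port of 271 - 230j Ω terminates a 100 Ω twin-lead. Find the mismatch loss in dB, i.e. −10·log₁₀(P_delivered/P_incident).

Γ = (171 − j230)/(371 − j230), |Γ| = 0.657
|Γ|² = 0.431, so P_del/P_inc = 1 − |Γ|² = 0.569
ML = −10·log₁₀(1 − |Γ|²)

mismatch loss ≈ 2.45 dB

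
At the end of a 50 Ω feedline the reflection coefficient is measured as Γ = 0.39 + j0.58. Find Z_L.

Z_L ≈ 36.1 + j81.9 Ω

Z_L = Z_0·(1 + Γ)/(1 − Γ) = 50·(1.39 + j0.58)/(0.61 − j0.58)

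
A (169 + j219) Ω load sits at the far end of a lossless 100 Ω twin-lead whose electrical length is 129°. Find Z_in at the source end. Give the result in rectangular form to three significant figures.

tan(βl) = tan(129°) = -1.23
Z_in = Z_0·(Z_L + jZ_0·tanβl)/(Z_0 + jZ_L·tanβl)
     = 100·(169 + j95.5)/(370 − j209)

Z_in ≈ 23.6 + j39.1 Ω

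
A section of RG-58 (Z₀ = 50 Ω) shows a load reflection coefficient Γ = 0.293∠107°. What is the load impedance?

Z_L ≈ 36.4 + j22.3 Ω

Z_L = Z_0·(1 + Γ)/(1 − Γ) = 50·(0.914 + j0.28)/(1.09 − j0.28)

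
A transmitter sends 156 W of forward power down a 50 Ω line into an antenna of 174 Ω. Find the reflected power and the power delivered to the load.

P_reflected ≈ 47.8 W; P_delivered ≈ 108 W

Γ = (174 − 50)/(174 + 50) = 0.554
|Γ|² = 0.306
P_refl = |Γ|²·P_inc = 47.8 W, P_del = (1 − |Γ|²)·P_inc = 108 W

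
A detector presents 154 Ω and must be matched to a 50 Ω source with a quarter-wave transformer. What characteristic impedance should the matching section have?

Z_qwt = √(Z_0·R_L) = √(50 × 154) = √7700

Z_qwt ≈ 87.7 Ω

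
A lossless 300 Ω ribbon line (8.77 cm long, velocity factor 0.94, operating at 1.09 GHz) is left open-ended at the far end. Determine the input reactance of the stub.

λ = v/f = 0.94·c / 1.09 GHz = 0.259 m
βl = 2π·l/λ = 2π × 0.339 = 122°
tan(βl) = -1.6
For an open-ended stub, Z_in = −jZ_0·cot(βl) = −jZ_0/tan(βl)

X_in ≈ 188 Ω (inductive)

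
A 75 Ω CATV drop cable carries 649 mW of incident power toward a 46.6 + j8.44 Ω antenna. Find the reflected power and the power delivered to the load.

|Γ| = |(-28.4 + j8.44)/(121.6 + j8.44)| = 0.243
|Γ|² = 0.0591
P_refl = |Γ|²·P_inc = 38.3 mW, P_del = (1 − |Γ|²)·P_inc = 611 mW

P_reflected ≈ 38.3 mW; P_delivered ≈ 611 mW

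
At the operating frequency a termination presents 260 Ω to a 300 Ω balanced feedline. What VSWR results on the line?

For a purely resistive load, VSWR = R_L/Z_0 or Z_0/R_L (whichever > 1) = 300/260

VSWR ≈ 1.15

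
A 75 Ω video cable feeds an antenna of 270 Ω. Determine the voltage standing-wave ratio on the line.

Γ = (270 − 75)/(270 + 75) = 0.565
VSWR = (1 + 0.565)/(1 − 0.565)

VSWR ≈ 3.6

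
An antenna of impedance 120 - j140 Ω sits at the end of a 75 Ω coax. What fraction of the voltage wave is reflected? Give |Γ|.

Γ = (Z_L − Z_0)/(Z_L + Z_0) = (45 − j140)/(195 − j140)
|Γ| = 147/240

|Γ| ≈ 0.613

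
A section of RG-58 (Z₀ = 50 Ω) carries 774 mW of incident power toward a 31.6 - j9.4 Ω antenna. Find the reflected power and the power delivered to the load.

|Γ| = |(-18.4 − j9.4)/(81.6 − j9.4)| = 0.252
|Γ|² = 0.0633
P_refl = |Γ|²·P_inc = 49 mW, P_del = (1 − |Γ|²)·P_inc = 725 mW

P_reflected ≈ 49 mW; P_delivered ≈ 725 mW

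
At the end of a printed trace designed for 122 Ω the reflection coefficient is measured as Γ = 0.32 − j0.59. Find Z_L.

Z_L ≈ 82.7 − j178 Ω

Z_L = Z_0·(1 + Γ)/(1 − Γ) = 122·(1.32 − j0.59)/(0.68 + j0.59)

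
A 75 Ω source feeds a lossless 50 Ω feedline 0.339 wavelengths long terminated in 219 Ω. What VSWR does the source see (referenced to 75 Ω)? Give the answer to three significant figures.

VSWR ≈ 5.57

βl = 2π × 0.339 = 122°
tan(βl) = -1.6
Z_in = Z_0·(Z_L + jZ_0·tanβl)/(Z_0 + jZ_L·tanβl) = 15.6 + j29.1 Ω
Γ_s = (Z_in − Z_s)/(Z_in + Z_s) = (-59.4 + j29.1)/(90.6 + j29.1), |Γ_s| = 0.696
VSWR = (1 + |Γ_s|)/(1 − |Γ_s|)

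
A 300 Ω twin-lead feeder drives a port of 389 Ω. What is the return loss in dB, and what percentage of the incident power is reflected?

RL ≈ 17.8 dB; 1.67% of incident power reflected

Γ = (389 − 300)/(389 + 300) = 0.129
RL = −20·log₁₀(0.129) = 17.8 dB
P_refl/P_inc = |Γ|² = 0.0167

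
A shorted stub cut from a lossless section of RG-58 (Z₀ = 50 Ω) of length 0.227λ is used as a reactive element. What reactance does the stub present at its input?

βl = 2π × 0.227 = 81.7°
tan(βl) = 6.87
For a shorted stub, Z_in = jZ_0·tan(βl)

X_in ≈ 344 Ω (inductive)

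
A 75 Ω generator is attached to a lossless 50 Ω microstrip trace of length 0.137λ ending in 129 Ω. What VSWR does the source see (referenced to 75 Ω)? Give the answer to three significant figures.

βl = 2π × 0.137 = 49.3°
tan(βl) = 1.16
Z_in = Z_0·(Z_L + jZ_0·tanβl)/(Z_0 + jZ_L·tanβl) = 30.3 − j32.9 Ω
Γ_s = (Z_in − Z_s)/(Z_in + Z_s) = (-44.7 − j32.9)/(105 − j32.9), |Γ_s| = 0.503
VSWR = (1 + |Γ_s|)/(1 − |Γ_s|)

VSWR ≈ 3.02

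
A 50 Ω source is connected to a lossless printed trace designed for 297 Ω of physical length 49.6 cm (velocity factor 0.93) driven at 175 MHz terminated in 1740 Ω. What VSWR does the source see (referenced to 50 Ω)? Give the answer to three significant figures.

VSWR ≈ 6.45

λ = v/f = 0.93·c / 175 MHz = 1.59 m
βl = 2π·l/λ = 2π × 0.311 = 112°
tan(βl) = -2.48
Z_in = Z_0·(Z_L + jZ_0·tanβl)/(Z_0 + jZ_L·tanβl) = 58.7 + j116 Ω
Γ_s = (Z_in − Z_s)/(Z_in + Z_s) = (8.69 + j116)/(109 + j116), |Γ_s| = 0.732
VSWR = (1 + |Γ_s|)/(1 − |Γ_s|)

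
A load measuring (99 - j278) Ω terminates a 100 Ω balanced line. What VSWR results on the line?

Γ = (Z_L − Z_0)/(Z_L + Z_0) = (-1 − j278)/(199 − j278)
|Γ| = 278/342 = 0.813
VSWR = (1 + |Γ|)/(1 − |Γ|) = 1.81/0.187

VSWR ≈ 9.7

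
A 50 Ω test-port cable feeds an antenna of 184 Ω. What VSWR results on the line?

VSWR ≈ 3.68

For a purely resistive load, VSWR = R_L/Z_0 or Z_0/R_L (whichever > 1) = 184/50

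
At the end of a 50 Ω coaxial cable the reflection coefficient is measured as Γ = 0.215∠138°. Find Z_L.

Z_L = Z_0·(1 + Γ)/(1 − Γ) = 50·(0.84 + j0.144)/(1.16 − j0.144)

Z_L ≈ 34.9 + j10.5 Ω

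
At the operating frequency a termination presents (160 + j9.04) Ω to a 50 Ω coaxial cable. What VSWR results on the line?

VSWR ≈ 3.21

Γ = (Z_L − Z_0)/(Z_L + Z_0) = (110 + j9.04)/(210 + j9.04)
|Γ| = 110/210 = 0.525
VSWR = (1 + |Γ|)/(1 − |Γ|) = 1.53/0.475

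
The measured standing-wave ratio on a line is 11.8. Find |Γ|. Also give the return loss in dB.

|Γ| ≈ 0.844; return loss ≈ 1.48 dB

|Γ| = (S − 1)/(S + 1) = (11.8 − 1)/(11.8 + 1) = 10.8/12.8
RL = −20·log₁₀|Γ| = −20·log₁₀(0.844)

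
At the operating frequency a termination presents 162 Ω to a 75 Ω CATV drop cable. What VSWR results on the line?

For a purely resistive load, VSWR = R_L/Z_0 or Z_0/R_L (whichever > 1) = 162/75

VSWR ≈ 2.16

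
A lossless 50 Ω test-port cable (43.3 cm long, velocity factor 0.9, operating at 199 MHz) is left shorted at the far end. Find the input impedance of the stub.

Z_in ≈ −j108 Ω

λ = v/f = 0.9·c / 199 MHz = 1.36 m
βl = 2π·l/λ = 2π × 0.319 = 115°
tan(βl) = -2.16
For a shorted stub, Z_in = jZ_0·tan(βl)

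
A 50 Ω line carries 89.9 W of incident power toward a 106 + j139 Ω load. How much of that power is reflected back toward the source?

P_reflected ≈ 46.2 W

|Γ| = |(56 + j139)/(156 + j139)| = 0.717
|Γ|² = 0.514
P_refl = |Γ|²·P_inc = 46.2 W, P_del = (1 − |Γ|²)·P_inc = 43.7 W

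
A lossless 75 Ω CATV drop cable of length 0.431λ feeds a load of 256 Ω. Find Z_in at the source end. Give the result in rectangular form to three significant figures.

Z_in ≈ 88.9 + j106 Ω

βl = 2π × 0.431 = 155°
tan(βl) = tan(155°) = -0.463
Z_in = Z_0·(Z_L + jZ_0·tanβl)/(Z_0 + jZ_L·tanβl)
     = 75·(256 − j34.7)/(75 − j119)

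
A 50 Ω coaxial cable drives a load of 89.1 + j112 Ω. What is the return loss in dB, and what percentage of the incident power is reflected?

Γ = (39.1 + j112)/(139.1 + j112), |Γ| = 0.664
RL = −20·log₁₀(0.664) = 3.55 dB
P_refl/P_inc = |Γ|² = 0.441

RL ≈ 3.55 dB; 44.1% of incident power reflected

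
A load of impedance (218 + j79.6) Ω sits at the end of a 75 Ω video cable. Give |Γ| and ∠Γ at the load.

Γ = (Z_L − Z_0)/(Z_L + Z_0) = (143 + j79.6)/(293 + j79.6)
|Γ| = 164/304 = 0.539

Γ ≈ 0.539 ∠ 13.9°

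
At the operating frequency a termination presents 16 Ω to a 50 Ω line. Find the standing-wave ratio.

VSWR ≈ 3.12

Γ = (16 − 50)/(16 + 50) = -0.515
VSWR = (1 + 0.515)/(1 − 0.515)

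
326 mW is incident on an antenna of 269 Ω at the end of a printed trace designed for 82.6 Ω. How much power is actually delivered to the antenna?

Γ = (269 − 82.6)/(269 + 82.6) = 0.53
|Γ|² = 0.281
P_refl = |Γ|²·P_inc = 91.6 mW, P_del = (1 − |Γ|²)·P_inc = 234 mW

P_delivered ≈ 234 mW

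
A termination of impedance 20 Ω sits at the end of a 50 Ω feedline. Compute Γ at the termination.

Γ = -0.429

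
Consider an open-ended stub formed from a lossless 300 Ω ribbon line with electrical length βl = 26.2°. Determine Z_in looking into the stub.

tan(βl) = 0.492
For an open-ended stub, Z_in = −jZ_0·cot(βl) = −jZ_0/tan(βl)

Z_in ≈ −j610 Ω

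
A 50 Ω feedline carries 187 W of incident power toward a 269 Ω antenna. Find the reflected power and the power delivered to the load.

P_reflected ≈ 88.1 W; P_delivered ≈ 98.9 W

Γ = (269 − 50)/(269 + 50) = 0.687
|Γ|² = 0.471
P_refl = |Γ|²·P_inc = 88.1 W, P_del = (1 − |Γ|²)·P_inc = 98.9 W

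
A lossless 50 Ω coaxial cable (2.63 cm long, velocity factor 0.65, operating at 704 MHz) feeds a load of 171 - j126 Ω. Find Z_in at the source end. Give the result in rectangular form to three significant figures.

λ = v/f = 0.65·c / 704 MHz = 0.277 m
βl = 2π·l/λ = 2π × 0.0949 = 34.2°
tan(βl) = tan(34.2°) = 0.679
Z_in = Z_0·(Z_L + jZ_0·tanβl)/(Z_0 + jZ_L·tanβl)
     = 50·(171 − j92)/(136 + j116)

Z_in ≈ 19.6 − j50.7 Ω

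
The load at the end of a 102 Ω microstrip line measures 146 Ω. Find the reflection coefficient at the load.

Γ = 0.177

Γ = (Z_L − Z_0)/(Z_L + Z_0) = (146 − 102)/(146 + 102) = 44/248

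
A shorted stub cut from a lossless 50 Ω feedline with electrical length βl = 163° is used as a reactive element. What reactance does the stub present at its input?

X_in ≈ -15.3 Ω (capacitive)

tan(βl) = -0.306
For a shorted stub, Z_in = jZ_0·tan(βl)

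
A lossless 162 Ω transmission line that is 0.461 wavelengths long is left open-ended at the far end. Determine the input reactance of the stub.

βl = 2π × 0.461 = 166°
tan(βl) = -0.25
For an open-ended stub, Z_in = −jZ_0·cot(βl) = −jZ_0/tan(βl)

X_in ≈ 648 Ω (inductive)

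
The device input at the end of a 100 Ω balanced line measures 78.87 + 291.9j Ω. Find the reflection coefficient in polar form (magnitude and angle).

Γ ≈ 0.855 ∠ 35.6°

Γ = (Z_L − Z_0)/(Z_L + Z_0) = (-21.13 + j291.9)/(178.9 + j291.9)
|Γ| = 293/342 = 0.855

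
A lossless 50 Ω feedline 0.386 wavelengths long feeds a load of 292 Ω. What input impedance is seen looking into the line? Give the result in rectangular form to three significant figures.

βl = 2π × 0.386 = 139°
tan(βl) = tan(139°) = -0.871
Z_in = Z_0·(Z_L + jZ_0·tanβl)/(Z_0 + jZ_L·tanβl)
     = 50·(292 − j43.5)/(50 − j254)

Z_in ≈ 19.1 + j53.7 Ω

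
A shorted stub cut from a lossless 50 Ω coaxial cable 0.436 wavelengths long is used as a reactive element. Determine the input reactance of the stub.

βl = 2π × 0.436 = 157°
tan(βl) = -0.425
For a shorted stub, Z_in = jZ_0·tan(βl)

X_in ≈ -21.3 Ω (capacitive)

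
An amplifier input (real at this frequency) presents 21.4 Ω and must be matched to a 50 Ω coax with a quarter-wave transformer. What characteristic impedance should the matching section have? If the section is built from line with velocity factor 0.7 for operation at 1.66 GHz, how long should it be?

Z_qwt = √(Z_0·R_L) = √(50 × 21.4) = √1070
λ = 0.7·c/f = 0.127 m, so l = λ/4 = 0.0316 m

Z_qwt ≈ 32.7 Ω; length ≈ 3.16 cm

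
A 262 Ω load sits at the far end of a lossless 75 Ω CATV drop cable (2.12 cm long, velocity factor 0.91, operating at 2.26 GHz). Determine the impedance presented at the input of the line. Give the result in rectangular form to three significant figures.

Z_in ≈ 26.4 − j34.1 Ω

λ = v/f = 0.91·c / 2.26 GHz = 0.121 m
βl = 2π·l/λ = 2π × 0.176 = 63.2°
tan(βl) = tan(63.2°) = 1.98
Z_in = Z_0·(Z_L + jZ_0·tanβl)/(Z_0 + jZ_L·tanβl)
     = 75·(262 + j148)/(75 + j518)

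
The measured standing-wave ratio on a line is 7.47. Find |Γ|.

|Γ| = (S − 1)/(S + 1) = (7.47 − 1)/(7.47 + 1) = 6.47/8.47

|Γ| ≈ 0.764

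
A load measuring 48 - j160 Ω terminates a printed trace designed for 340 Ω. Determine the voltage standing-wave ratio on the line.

VSWR ≈ 8.68

Γ = (Z_L − Z_0)/(Z_L + Z_0) = (-292 − j160)/(388 − j160)
|Γ| = 333/420 = 0.793
VSWR = (1 + |Γ|)/(1 − |Γ|) = 1.79/0.207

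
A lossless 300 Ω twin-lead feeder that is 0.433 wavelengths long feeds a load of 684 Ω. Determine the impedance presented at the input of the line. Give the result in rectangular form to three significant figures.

Z_in ≈ 402 + j276 Ω

βl = 2π × 0.433 = 156°
tan(βl) = tan(156°) = -0.448
Z_in = Z_0·(Z_L + jZ_0·tanβl)/(Z_0 + jZ_L·tanβl)
     = 300·(684 − j134)/(300 − j306)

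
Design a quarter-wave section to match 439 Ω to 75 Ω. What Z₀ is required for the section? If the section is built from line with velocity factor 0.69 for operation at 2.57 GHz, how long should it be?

Z_qwt ≈ 181 Ω; length ≈ 2.01 cm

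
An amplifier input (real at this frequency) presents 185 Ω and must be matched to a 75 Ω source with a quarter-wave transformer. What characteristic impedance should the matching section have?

Z_qwt = √(Z_0·R_L) = √(75 × 185) = √13880

Z_qwt ≈ 118 Ω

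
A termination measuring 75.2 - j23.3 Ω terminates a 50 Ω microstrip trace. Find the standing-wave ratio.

VSWR ≈ 1.74

Γ = (Z_L − Z_0)/(Z_L + Z_0) = (25.2 − j23.3)/(125.2 − j23.3)
|Γ| = 34.3/127 = 0.27
VSWR = (1 + |Γ|)/(1 − |Γ|) = 1.27/0.73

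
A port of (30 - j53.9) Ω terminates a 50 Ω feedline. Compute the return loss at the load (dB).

RL ≈ 4.5 dB

Γ = (-20 − j53.9)/(80 − j53.9), |Γ| = 0.596
RL = −20·log₁₀|Γ| = −20·log₁₀(0.596)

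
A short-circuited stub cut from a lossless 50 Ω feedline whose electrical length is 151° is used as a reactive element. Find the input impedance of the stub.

tan(βl) = -0.554
For a short-circuited stub, Z_in = jZ_0·tan(βl)

Z_in ≈ −j27.7 Ω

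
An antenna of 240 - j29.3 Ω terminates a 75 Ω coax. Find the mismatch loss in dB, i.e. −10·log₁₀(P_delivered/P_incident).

Γ = (165 − j29.3)/(315 − j29.3), |Γ| = 0.53
|Γ|² = 0.281, so P_del/P_inc = 1 − |Γ|² = 0.719
ML = −10·log₁₀(1 − |Γ|²)

mismatch loss ≈ 1.43 dB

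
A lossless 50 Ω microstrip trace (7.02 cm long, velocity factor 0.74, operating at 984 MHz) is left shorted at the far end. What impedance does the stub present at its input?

Z_in ≈ −j124 Ω

λ = v/f = 0.74·c / 984 MHz = 0.226 m
βl = 2π·l/λ = 2π × 0.311 = 112°
tan(βl) = -2.47
For a shorted stub, Z_in = jZ_0·tan(βl)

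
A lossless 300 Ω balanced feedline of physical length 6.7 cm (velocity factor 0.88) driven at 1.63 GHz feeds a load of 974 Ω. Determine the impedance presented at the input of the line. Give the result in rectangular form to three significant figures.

λ = v/f = 0.88·c / 1.63 GHz = 0.162 m
βl = 2π·l/λ = 2π × 0.414 = 149°
tan(βl) = tan(149°) = -0.603
Z_in = Z_0·(Z_L + jZ_0·tanβl)/(Z_0 + jZ_L·tanβl)
     = 300·(974 − j181)/(300 − j587)

Z_in ≈ 275 + j357 Ω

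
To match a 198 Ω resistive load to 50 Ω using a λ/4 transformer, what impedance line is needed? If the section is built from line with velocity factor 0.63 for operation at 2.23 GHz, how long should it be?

Z_qwt = √(Z_0·R_L) = √(50 × 198) = √9900
λ = 0.63·c/f = 0.0848 m, so l = λ/4 = 0.0212 m

Z_qwt ≈ 99.5 Ω; length ≈ 2.12 cm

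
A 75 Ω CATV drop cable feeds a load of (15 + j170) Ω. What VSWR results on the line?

Γ = (Z_L − Z_0)/(Z_L + Z_0) = (-60 + j170)/(90 + j170)
|Γ| = 180/192 = 0.937
VSWR = (1 + |Γ|)/(1 − |Γ|) = 1.94/0.0628

VSWR ≈ 30.9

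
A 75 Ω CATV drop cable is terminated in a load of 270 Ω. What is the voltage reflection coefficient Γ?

Γ = 0.565

Γ = (Z_L − Z_0)/(Z_L + Z_0) = (270 − 75)/(270 + 75) = 195/345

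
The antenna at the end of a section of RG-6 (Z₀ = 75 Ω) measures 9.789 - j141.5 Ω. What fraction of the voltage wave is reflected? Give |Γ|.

|Γ| ≈ 0.944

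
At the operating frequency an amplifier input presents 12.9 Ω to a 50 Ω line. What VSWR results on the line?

VSWR ≈ 3.88

Γ = (12.9 − 50)/(12.9 + 50) = -0.59
VSWR = (1 + 0.59)/(1 − 0.59)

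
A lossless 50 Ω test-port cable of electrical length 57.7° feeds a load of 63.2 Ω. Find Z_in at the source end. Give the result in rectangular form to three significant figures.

tan(βl) = tan(57.7°) = 1.58
Z_in = Z_0·(Z_L + jZ_0·tanβl)/(Z_0 + jZ_L·tanβl)
     = 50·(63.2 + j79.1)/(50 + j100)

Z_in ≈ 44.3 − j9.46 Ω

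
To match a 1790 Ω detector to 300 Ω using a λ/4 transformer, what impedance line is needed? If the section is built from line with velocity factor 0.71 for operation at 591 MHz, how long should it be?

Z_qwt = √(Z_0·R_L) = √(300 × 1790) = √537000
λ = 0.71·c/f = 0.36 m, so l = λ/4 = 0.0901 m

Z_qwt ≈ 733 Ω; length ≈ 9.01 cm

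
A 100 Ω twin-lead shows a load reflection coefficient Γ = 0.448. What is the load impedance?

Z_L ≈ 262 Ω

Z_L = Z_0·(1 + Γ)/(1 − Γ) = 100·(1.45)/(0.552)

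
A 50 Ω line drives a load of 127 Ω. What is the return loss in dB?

Γ = (127 − 50)/(127 + 50) = 0.435
RL = −20·log₁₀|Γ| = −20·log₁₀(0.435)

RL ≈ 7.23 dB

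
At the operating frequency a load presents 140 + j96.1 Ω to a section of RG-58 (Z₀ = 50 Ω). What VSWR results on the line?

VSWR ≈ 4.24

Γ = (Z_L − Z_0)/(Z_L + Z_0) = (90 + j96.1)/(190 + j96.1)
|Γ| = 132/213 = 0.618
VSWR = (1 + |Γ|)/(1 − |Γ|) = 1.62/0.382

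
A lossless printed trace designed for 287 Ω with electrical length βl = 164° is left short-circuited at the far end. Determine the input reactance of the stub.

tan(βl) = -0.287
For a short-circuited stub, Z_in = jZ_0·tan(βl)

X_in ≈ -82.3 Ω (capacitive)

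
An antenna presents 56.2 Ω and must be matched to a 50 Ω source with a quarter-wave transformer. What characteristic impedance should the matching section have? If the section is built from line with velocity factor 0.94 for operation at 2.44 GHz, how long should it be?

Z_qwt ≈ 53 Ω; length ≈ 2.89 cm

Z_qwt = √(Z_0·R_L) = √(50 × 56.2) = √2810
λ = 0.94·c/f = 0.116 m, so l = λ/4 = 0.0289 m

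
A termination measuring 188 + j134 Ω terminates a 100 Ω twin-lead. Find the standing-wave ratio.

Γ = (Z_L − Z_0)/(Z_L + Z_0) = (88 + j134)/(288 + j134)
|Γ| = 160/318 = 0.505
VSWR = (1 + |Γ|)/(1 − |Γ|) = 1.5/0.495

VSWR ≈ 3.04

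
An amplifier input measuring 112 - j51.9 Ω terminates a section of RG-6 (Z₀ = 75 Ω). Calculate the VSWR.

VSWR ≈ 1.98

Γ = (Z_L − Z_0)/(Z_L + Z_0) = (37 − j51.9)/(187 − j51.9)
|Γ| = 63.7/194 = 0.328
VSWR = (1 + |Γ|)/(1 − |Γ|) = 1.33/0.672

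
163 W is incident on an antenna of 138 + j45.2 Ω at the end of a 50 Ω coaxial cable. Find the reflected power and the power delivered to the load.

|Γ| = |(88 + j45.2)/(188 + j45.2)| = 0.512
|Γ|² = 0.262
P_refl = |Γ|²·P_inc = 42.7 W, P_del = (1 − |Γ|²)·P_inc = 120 W

P_reflected ≈ 42.7 W; P_delivered ≈ 120 W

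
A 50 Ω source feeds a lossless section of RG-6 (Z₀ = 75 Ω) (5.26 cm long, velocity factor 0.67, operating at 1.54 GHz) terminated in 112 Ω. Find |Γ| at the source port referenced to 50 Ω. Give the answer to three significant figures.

|Γ| ≈ 0.322

λ = v/f = 0.67·c / 1.54 GHz = 0.131 m
βl = 2π·l/λ = 2π × 0.403 = 145°
tan(βl) = -0.698
Z_in = Z_0·(Z_L + jZ_0·tanβl)/(Z_0 + jZ_L·tanβl) = 79.8 + j30.9 Ω
Γ_s = (Z_in − Z_s)/(Z_in + Z_s) = (29.8 + j30.9)/(130 + j30.9), |Γ_s| = 0.322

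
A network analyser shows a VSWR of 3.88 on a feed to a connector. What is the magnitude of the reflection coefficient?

|Γ| = (S − 1)/(S + 1) = (3.88 − 1)/(3.88 + 1) = 2.88/4.88

|Γ| ≈ 0.59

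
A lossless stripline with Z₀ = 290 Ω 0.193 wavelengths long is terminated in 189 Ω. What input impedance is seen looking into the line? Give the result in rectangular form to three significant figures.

Z_in ≈ 381 + j111 Ω

βl = 2π × 0.193 = 69.5°
tan(βl) = tan(69.5°) = 2.67
Z_in = Z_0·(Z_L + jZ_0·tanβl)/(Z_0 + jZ_L·tanβl)
     = 290·(189 + j775)/(290 + j505)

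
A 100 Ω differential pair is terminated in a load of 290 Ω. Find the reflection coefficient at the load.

Γ = 0.487

Γ = (Z_L − Z_0)/(Z_L + Z_0) = (290 − 100)/(290 + 100) = 190/390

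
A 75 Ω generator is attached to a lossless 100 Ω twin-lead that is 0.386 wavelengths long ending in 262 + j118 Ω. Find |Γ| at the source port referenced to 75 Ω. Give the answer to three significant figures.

βl = 2π × 0.386 = 139°
tan(βl) = -0.871
Z_in = Z_0·(Z_L + jZ_0·tanβl)/(Z_0 + jZ_L·tanβl) = 49.5 + j70.9 Ω
Γ_s = (Z_in − Z_s)/(Z_in + Z_s) = (-25.5 + j70.9)/(124 + j70.9), |Γ_s| = 0.526

|Γ| ≈ 0.526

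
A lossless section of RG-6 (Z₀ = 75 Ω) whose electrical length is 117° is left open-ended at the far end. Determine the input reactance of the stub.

tan(βl) = -1.96
For an open-ended stub, Z_in = −jZ_0·cot(βl) = −jZ_0/tan(βl)

X_in ≈ 38.2 Ω (inductive)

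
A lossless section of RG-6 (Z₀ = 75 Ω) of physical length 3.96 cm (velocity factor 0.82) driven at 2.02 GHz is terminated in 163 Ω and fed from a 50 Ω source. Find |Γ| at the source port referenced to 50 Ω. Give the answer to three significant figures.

λ = v/f = 0.82·c / 2.02 GHz = 0.122 m
βl = 2π·l/λ = 2π × 0.325 = 117°
tan(βl) = -1.96
Z_in = Z_0·(Z_L + jZ_0·tanβl)/(Z_0 + jZ_L·tanβl) = 41.2 + j28.6 Ω
Γ_s = (Z_in − Z_s)/(Z_in + Z_s) = (-8.76 + j28.6)/(91.2 + j28.6), |Γ_s| = 0.313

|Γ| ≈ 0.313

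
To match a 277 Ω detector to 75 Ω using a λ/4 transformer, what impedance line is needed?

Z_qwt ≈ 144 Ω

Z_qwt = √(Z_0·R_L) = √(75 × 277) = √20780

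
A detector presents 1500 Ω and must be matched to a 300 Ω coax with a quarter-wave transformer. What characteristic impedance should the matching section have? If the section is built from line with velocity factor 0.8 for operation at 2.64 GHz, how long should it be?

Z_qwt ≈ 671 Ω; length ≈ 2.27 cm

Z_qwt = √(Z_0·R_L) = √(300 × 1500) = √450000
λ = 0.8·c/f = 0.0909 m, so l = λ/4 = 0.0227 m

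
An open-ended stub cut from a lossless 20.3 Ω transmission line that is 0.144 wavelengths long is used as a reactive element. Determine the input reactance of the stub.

X_in ≈ -16 Ω (capacitive)

βl = 2π × 0.144 = 51.8°
tan(βl) = 1.27
For an open-ended stub, Z_in = −jZ_0·cot(βl) = −jZ_0/tan(βl)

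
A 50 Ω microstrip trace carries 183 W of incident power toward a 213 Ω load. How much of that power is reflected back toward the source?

Γ = (213 − 50)/(213 + 50) = 0.62
|Γ|² = 0.384
P_refl = |Γ|²·P_inc = 70.3 W, P_del = (1 − |Γ|²)·P_inc = 113 W

P_reflected ≈ 70.3 W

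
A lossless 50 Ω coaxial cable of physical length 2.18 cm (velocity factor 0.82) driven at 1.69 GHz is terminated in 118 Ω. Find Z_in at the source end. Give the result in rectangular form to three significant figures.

λ = v/f = 0.82·c / 1.69 GHz = 0.146 m
βl = 2π·l/λ = 2π × 0.15 = 53.9°
tan(βl) = tan(53.9°) = 1.37
Z_in = Z_0·(Z_L + jZ_0·tanβl)/(Z_0 + jZ_L·tanβl)
     = 50·(118 + j68.6)/(50 + j162)

Z_in ≈ 29.6 − j27.3 Ω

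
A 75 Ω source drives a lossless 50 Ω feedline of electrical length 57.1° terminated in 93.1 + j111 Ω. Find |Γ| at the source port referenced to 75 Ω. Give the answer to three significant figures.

|Γ| ≈ 0.669

tan(βl) = 1.55
Z_in = Z_0·(Z_L + jZ_0·tanβl)/(Z_0 + jZ_L·tanβl) = 22.2 − j51.1 Ω
Γ_s = (Z_in − Z_s)/(Z_in + Z_s) = (-52.8 − j51.1)/(97.2 − j51.1), |Γ_s| = 0.669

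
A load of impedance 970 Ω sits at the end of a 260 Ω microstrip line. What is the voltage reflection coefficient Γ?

Γ = 0.577

Γ = (Z_L − Z_0)/(Z_L + Z_0) = (970 − 260)/(970 + 260) = 710/1230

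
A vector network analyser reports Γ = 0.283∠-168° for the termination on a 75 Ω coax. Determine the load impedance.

Z_L = Z_0·(1 + Γ)/(1 − Γ) = 75·(0.723 − j0.0588)/(1.28 + j0.0588)

Z_L ≈ 42.2 − j5.4 Ω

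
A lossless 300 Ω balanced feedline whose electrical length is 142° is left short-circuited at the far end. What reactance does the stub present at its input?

tan(βl) = -0.781
For a short-circuited stub, Z_in = jZ_0·tan(βl)

X_in ≈ -234 Ω (capacitive)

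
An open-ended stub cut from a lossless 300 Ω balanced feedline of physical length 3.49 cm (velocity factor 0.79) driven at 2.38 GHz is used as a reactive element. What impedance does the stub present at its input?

λ = v/f = 0.79·c / 2.38 GHz = 0.0996 m
βl = 2π·l/λ = 2π × 0.35 = 126°
tan(βl) = -1.37
For an open-ended stub, Z_in = −jZ_0·cot(βl) = −jZ_0/tan(βl)

Z_in ≈ +j219 Ω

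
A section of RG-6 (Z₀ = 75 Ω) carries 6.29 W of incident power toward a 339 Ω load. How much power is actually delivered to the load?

P_delivered ≈ 3.73 W

Γ = (339 − 75)/(339 + 75) = 0.638
|Γ|² = 0.407
P_refl = |Γ|²·P_inc = 2.56 W, P_del = (1 − |Γ|²)·P_inc = 3.73 W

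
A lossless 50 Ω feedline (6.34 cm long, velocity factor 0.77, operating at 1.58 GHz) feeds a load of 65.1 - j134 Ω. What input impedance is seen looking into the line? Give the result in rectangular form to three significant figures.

λ = v/f = 0.77·c / 1.58 GHz = 0.146 m
βl = 2π·l/λ = 2π × 0.434 = 156°
tan(βl) = tan(156°) = -0.443
Z_in = Z_0·(Z_L + jZ_0·tanβl)/(Z_0 + jZ_L·tanβl)
     = 50·(65.1 − j156)/(-9.35 − j28.8)

Z_in ≈ 212 + j182 Ω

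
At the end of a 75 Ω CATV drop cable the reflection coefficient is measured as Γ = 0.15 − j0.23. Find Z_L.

Z_L ≈ 89.4 − j44.5 Ω

Z_L = Z_0·(1 + Γ)/(1 − Γ) = 75·(1.15 − j0.23)/(0.85 + j0.23)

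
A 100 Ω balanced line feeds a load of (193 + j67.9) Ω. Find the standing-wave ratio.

Γ = (Z_L − Z_0)/(Z_L + Z_0) = (93 + j67.9)/(293 + j67.9)
|Γ| = 115/301 = 0.383
VSWR = (1 + |Γ|)/(1 − |Γ|) = 1.38/0.617

VSWR ≈ 2.24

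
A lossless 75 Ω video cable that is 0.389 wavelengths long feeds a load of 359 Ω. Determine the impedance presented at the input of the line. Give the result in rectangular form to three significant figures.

Z_in ≈ 35.8 + j80.6 Ω

βl = 2π × 0.389 = 140°
tan(βl) = tan(140°) = -0.838
Z_in = Z_0·(Z_L + jZ_0·tanβl)/(Z_0 + jZ_L·tanβl)
     = 75·(359 − j62.8)/(75 − j301)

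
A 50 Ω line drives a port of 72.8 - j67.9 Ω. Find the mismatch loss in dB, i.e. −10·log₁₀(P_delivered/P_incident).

Γ = (22.8 − j67.9)/(122.8 − j67.9), |Γ| = 0.51
|Γ|² = 0.261, so P_del/P_inc = 1 − |Γ|² = 0.739
ML = −10·log₁₀(1 − |Γ|²)

mismatch loss ≈ 1.31 dB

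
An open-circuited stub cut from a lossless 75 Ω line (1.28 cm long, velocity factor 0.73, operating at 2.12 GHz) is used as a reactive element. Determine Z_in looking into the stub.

Z_in ≈ −j76 Ω

λ = v/f = 0.73·c / 2.12 GHz = 0.103 m
βl = 2π·l/λ = 2π × 0.124 = 44.6°
tan(βl) = 0.986
For an open-circuited stub, Z_in = −jZ_0·cot(βl) = −jZ_0/tan(βl)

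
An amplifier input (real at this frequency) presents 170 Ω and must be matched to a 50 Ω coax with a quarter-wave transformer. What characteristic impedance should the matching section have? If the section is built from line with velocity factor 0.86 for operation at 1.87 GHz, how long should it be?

Z_qwt ≈ 92.2 Ω; length ≈ 3.45 cm

Z_qwt = √(Z_0·R_L) = √(50 × 170) = √8500
λ = 0.86·c/f = 0.138 m, so l = λ/4 = 0.0345 m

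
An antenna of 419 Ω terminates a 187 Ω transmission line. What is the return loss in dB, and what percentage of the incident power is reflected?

RL ≈ 8.34 dB; 14.7% of incident power reflected

Γ = (419 − 187)/(419 + 187) = 0.383
RL = −20·log₁₀(0.383) = 8.34 dB
P_refl/P_inc = |Γ|² = 0.147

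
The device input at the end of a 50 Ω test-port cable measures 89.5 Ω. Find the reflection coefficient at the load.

Γ = 0.283

Γ = (Z_L − Z_0)/(Z_L + Z_0) = (89.5 − 50)/(89.5 + 50) = 39.5/139.5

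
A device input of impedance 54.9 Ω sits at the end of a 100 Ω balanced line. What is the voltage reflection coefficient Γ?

Γ = -0.291

Γ = (Z_L − Z_0)/(Z_L + Z_0) = (54.9 − 100)/(54.9 + 100) = -45.1/154.9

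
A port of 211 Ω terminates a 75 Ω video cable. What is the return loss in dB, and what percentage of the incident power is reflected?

Γ = (211 − 75)/(211 + 75) = 0.476
RL = −20·log₁₀(0.476) = 6.46 dB
P_refl/P_inc = |Γ|² = 0.226

RL ≈ 6.46 dB; 22.6% of incident power reflected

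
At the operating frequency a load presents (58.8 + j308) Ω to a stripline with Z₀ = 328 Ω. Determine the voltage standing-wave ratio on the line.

VSWR ≈ 10.6

Γ = (Z_L − Z_0)/(Z_L + Z_0) = (-269.2 + j308)/(386.8 + j308)
|Γ| = 409/494 = 0.827
VSWR = (1 + |Γ|)/(1 − |Γ|) = 1.83/0.173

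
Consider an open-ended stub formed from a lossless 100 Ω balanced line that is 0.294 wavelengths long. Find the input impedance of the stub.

Z_in ≈ +j28.4 Ω

βl = 2π × 0.294 = 106°
tan(βl) = -3.52
For an open-ended stub, Z_in = −jZ_0·cot(βl) = −jZ_0/tan(βl)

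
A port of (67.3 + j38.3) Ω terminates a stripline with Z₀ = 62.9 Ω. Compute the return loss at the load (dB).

RL ≈ 10.9 dB

Γ = (4.4 + j38.3)/(130.2 + j38.3), |Γ| = 0.284
RL = −20·log₁₀|Γ| = −20·log₁₀(0.284)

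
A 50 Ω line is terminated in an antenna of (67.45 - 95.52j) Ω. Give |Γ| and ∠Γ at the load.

Γ = (Z_L − Z_0)/(Z_L + Z_0) = (17.45 − j95.52)/(117.5 − j95.52)
|Γ| = 97.1/151 = 0.641

Γ ≈ 0.641 ∠ -40.5°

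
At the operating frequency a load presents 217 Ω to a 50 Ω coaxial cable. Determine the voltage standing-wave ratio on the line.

Γ = (217 − 50)/(217 + 50) = 0.625
VSWR = (1 + 0.625)/(1 − 0.625)

VSWR ≈ 4.34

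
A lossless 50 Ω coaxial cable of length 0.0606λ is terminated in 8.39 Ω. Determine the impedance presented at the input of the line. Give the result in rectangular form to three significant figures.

Z_in ≈ 9.69 + j19.4 Ω

βl = 2π × 0.0606 = 21.8°
tan(βl) = tan(21.8°) = 0.4
Z_in = Z_0·(Z_L + jZ_0·tanβl)/(Z_0 + jZ_L·tanβl)
     = 50·(8.39 + j20)/(50 + j3.36)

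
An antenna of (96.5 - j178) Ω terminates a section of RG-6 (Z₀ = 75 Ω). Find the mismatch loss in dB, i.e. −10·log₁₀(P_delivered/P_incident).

mismatch loss ≈ 3.24 dB

Γ = (21.5 − j178)/(171.5 − j178), |Γ| = 0.725
|Γ|² = 0.526, so P_del/P_inc = 1 − |Γ|² = 0.474
ML = −10·log₁₀(1 − |Γ|²)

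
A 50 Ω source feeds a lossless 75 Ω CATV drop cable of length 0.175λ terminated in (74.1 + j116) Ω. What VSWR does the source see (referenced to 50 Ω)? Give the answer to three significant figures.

VSWR ≈ 5.06

βl = 2π × 0.175 = 63°
tan(βl) = 1.96
Z_in = Z_0·(Z_L + jZ_0·tanβl)/(Z_0 + jZ_L·tanβl) = 45.5 − j86 Ω
Γ_s = (Z_in − Z_s)/(Z_in + Z_s) = (-4.51 − j86)/(95.5 − j86), |Γ_s| = 0.67
VSWR = (1 + |Γ_s|)/(1 − |Γ_s|)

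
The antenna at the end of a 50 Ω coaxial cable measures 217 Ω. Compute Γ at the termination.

Γ = 0.625

Γ = (Z_L − Z_0)/(Z_L + Z_0) = (217 − 50)/(217 + 50) = 167/267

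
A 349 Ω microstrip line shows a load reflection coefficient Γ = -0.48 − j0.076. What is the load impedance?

Z_L ≈ 121 − j24.2 Ω

Z_L = Z_0·(1 + Γ)/(1 − Γ) = 349·(0.52 − j0.076)/(1.48 + j0.076)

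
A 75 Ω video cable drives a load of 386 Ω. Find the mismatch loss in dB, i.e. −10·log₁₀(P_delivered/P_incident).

Γ = (386 − 75)/(386 + 75) = 0.675
|Γ|² = 0.455, so P_del/P_inc = 1 − |Γ|² = 0.545
ML = −10·log₁₀(1 − |Γ|²)

mismatch loss ≈ 2.64 dB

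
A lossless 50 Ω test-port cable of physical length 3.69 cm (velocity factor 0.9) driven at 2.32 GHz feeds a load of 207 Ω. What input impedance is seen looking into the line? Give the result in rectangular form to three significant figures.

λ = v/f = 0.9·c / 2.32 GHz = 0.116 m
βl = 2π·l/λ = 2π × 0.317 = 114°
tan(βl) = tan(114°) = -2.23
Z_in = Z_0·(Z_L + jZ_0·tanβl)/(Z_0 + jZ_L·tanβl)
     = 50·(207 − j112)/(50 − j462)

Z_in ≈ 14.3 + j20.9 Ω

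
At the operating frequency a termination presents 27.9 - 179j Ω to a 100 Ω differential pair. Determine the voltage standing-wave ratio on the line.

Γ = (Z_L − Z_0)/(Z_L + Z_0) = (-72.1 − j179)/(127.9 − j179)
|Γ| = 193/220 = 0.877
VSWR = (1 + |Γ|)/(1 − |Γ|) = 1.88/0.123

VSWR ≈ 15.3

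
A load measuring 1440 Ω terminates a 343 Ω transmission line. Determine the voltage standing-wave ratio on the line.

For a purely resistive load, VSWR = R_L/Z_0 or Z_0/R_L (whichever > 1) = 1440/343

VSWR ≈ 4.2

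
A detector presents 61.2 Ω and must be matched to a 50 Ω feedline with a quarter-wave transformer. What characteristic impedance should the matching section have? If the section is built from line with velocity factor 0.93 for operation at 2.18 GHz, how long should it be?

Z_qwt = √(Z_0·R_L) = √(50 × 61.2) = √3060
λ = 0.93·c/f = 0.128 m, so l = λ/4 = 0.032 m

Z_qwt ≈ 55.3 Ω; length ≈ 3.2 cm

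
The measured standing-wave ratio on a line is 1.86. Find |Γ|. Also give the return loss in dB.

|Γ| ≈ 0.301; return loss ≈ 10.4 dB

|Γ| = (S − 1)/(S + 1) = (1.86 − 1)/(1.86 + 1) = 0.86/2.86
RL = −20·log₁₀|Γ| = −20·log₁₀(0.301)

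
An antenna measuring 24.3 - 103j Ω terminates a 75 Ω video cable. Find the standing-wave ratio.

Γ = (Z_L − Z_0)/(Z_L + Z_0) = (-50.7 − j103)/(99.3 − j103)
|Γ| = 115/143 = 0.802
VSWR = (1 + |Γ|)/(1 − |Γ|) = 1.8/0.198

VSWR ≈ 9.12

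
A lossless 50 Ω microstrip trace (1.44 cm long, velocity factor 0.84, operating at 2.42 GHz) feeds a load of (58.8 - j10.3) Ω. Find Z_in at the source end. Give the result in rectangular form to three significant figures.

λ = v/f = 0.84·c / 2.42 GHz = 0.104 m
βl = 2π·l/λ = 2π × 0.138 = 49.8°
tan(βl) = tan(49.8°) = 1.18
Z_in = Z_0·(Z_L + jZ_0·tanβl)/(Z_0 + jZ_L·tanβl)
     = 50·(58.8 + j48.8)/(62.2 + j69.5)

Z_in ≈ 40.5 − j6.05 Ω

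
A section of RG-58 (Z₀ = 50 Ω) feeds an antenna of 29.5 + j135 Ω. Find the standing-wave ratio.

Γ = (Z_L − Z_0)/(Z_L + Z_0) = (-20.5 + j135)/(79.5 + j135)
|Γ| = 137/157 = 0.872
VSWR = (1 + |Γ|)/(1 − |Γ|) = 1.87/0.128

VSWR ≈ 14.6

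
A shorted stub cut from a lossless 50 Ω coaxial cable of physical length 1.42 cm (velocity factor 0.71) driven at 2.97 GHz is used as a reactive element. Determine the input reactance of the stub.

λ = v/f = 0.71·c / 2.97 GHz = 0.0717 m
βl = 2π·l/λ = 2π × 0.198 = 71.3°
tan(βl) = 2.95
For a shorted stub, Z_in = jZ_0·tan(βl)

X_in ≈ 148 Ω (inductive)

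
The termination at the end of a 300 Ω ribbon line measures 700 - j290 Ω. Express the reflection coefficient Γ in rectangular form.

Γ ≈ 0.447 − j0.161

Γ = (Z_L − Z_0)/(Z_L + Z_0) = (400 − j290)/(1000 − j290)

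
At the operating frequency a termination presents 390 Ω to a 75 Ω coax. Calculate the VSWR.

For a purely resistive load, VSWR = R_L/Z_0 or Z_0/R_L (whichever > 1) = 390/75

VSWR ≈ 5.2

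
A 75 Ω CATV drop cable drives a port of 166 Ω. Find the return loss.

Γ = (166 − 75)/(166 + 75) = 0.378
RL = −20·log₁₀|Γ| = −20·log₁₀(0.378)

RL ≈ 8.46 dB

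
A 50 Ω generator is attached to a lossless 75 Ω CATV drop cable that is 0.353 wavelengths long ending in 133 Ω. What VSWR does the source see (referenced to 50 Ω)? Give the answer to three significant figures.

βl = 2π × 0.353 = 127°
tan(βl) = -1.32
Z_in = Z_0·(Z_L + jZ_0·tanβl)/(Z_0 + jZ_L·tanβl) = 56.2 + j32.7 Ω
Γ_s = (Z_in − Z_s)/(Z_in + Z_s) = (6.24 + j32.7)/(106 + j32.7), |Γ_s| = 0.3
VSWR = (1 + |Γ_s|)/(1 − |Γ_s|)

VSWR ≈ 1.86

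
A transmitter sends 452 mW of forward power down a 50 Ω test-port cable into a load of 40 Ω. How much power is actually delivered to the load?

Γ = (40 − 50)/(40 + 50) = -0.111
|Γ|² = 0.0123
P_refl = |Γ|²·P_inc = 5.58 mW, P_del = (1 − |Γ|²)·P_inc = 446 mW

P_delivered ≈ 446 mW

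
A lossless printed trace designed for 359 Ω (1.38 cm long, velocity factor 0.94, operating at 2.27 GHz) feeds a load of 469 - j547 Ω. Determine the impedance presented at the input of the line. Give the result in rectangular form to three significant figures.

Z_in ≈ 125 − j168 Ω

λ = v/f = 0.94·c / 2.27 GHz = 0.124 m
βl = 2π·l/λ = 2π × 0.111 = 40°
tan(βl) = tan(40°) = 0.839
Z_in = Z_0·(Z_L + jZ_0·tanβl)/(Z_0 + jZ_L·tanβl)
     = 359·(469 − j246)/(818 + j393)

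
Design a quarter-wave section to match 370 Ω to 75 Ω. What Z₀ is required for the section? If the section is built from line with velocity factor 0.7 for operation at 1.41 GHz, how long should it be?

Z_qwt = √(Z_0·R_L) = √(75 × 370) = √27750
λ = 0.7·c/f = 0.149 m, so l = λ/4 = 0.0372 m

Z_qwt ≈ 167 Ω; length ≈ 3.72 cm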